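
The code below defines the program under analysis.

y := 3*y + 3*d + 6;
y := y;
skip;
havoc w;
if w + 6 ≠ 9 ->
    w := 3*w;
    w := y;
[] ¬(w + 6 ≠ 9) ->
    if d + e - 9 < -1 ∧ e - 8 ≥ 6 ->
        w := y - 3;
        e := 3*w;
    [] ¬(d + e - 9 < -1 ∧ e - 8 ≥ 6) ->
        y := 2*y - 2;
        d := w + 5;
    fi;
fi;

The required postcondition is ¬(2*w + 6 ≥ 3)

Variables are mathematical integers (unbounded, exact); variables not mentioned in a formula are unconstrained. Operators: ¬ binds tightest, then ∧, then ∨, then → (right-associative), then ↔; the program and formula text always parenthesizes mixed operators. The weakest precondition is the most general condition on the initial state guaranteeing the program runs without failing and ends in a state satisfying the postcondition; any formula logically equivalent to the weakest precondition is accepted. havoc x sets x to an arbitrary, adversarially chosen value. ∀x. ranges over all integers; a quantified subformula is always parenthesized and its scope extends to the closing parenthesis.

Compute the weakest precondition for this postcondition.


Working backward. After the program, the postcondition ¬(2*w + 6 ≥ 3) must hold; in canonical form it is ¬(2*w ≥ -3).
Then branch requires ¬(2*y ≥ -3); else branch requires ((d + e < 8 ∧ e ≥ 14) → (¬(2*y ≥ 3))) ∧ ((¬(d + e < 8 ∧ e ≥ 14)) → (¬(2*w ≥ -3))).
Before the if: (w ≠ 3 → (¬(2*y ≥ -3))) ∧ ((¬(w ≠ 3)) → (((d + e < 8 ∧ e ≥ 14) → (¬(2*y ≥ 3))) ∧ ((¬(d + e < 8 ∧ e ≥ 14)) → (¬(2*w ≥ -3)))))
Before havoc w: ∀w_1. ((w_1 ≠ 3 → (¬(2*y ≥ -3))) ∧ ((¬(w_1 ≠ 3)) → (((d + e < 8 ∧ e ≥ 14) → (¬(2*y ≥ 3))) ∧ ((¬(d + e < 8 ∧ e ≥ 14)) → (¬(2*w_1 ≥ -3))))))
Before skip: ∀w_1. ((w_1 ≠ 3 → (¬(2*y ≥ -3))) ∧ ((¬(w_1 ≠ 3)) → (((d + e < 8 ∧ e ≥ 14) → (¬(2*y ≥ 3))) ∧ ((¬(d + e < 8 ∧ e ≥ 14)) → (¬(2*w_1 ≥ -3))))))
Before y := y: ∀w_1. ((w_1 ≠ 3 → (¬(2*y ≥ -3))) ∧ ((¬(w_1 ≠ 3)) → (((d + e < 8 ∧ e ≥ 14) → (¬(2*y ≥ 3))) ∧ ((¬(d + e < 8 ∧ e ≥ 14)) → (¬(2*w_1 ≥ -3))))))
Before y := 3*y + 3*d + 6: ∀w_1. ((w_1 ≠ 3 → (¬(6*d + 6*y ≥ -15))) ∧ ((¬(w_1 ≠ 3)) → (((d + e < 8 ∧ e ≥ 14) → (¬(6*d + 6*y ≥ -9))) ∧ ((¬(d + e < 8 ∧ e ≥ 14)) → (¬(2*w_1 ≥ -3))))))
Answer: WP = ∀w_1. ((w_1 ≠ 3 → (¬(6*d + 6*y ≥ -15))) ∧ ((¬(w_1 ≠ 3)) → (((d + e < 8 ∧ e ≥ 14) → (¬(6*d + 6*y ≥ -9))) ∧ ((¬(d + e < 8 ∧ e ≥ 14)) → (¬(2*w_1 ≥ -3))))))


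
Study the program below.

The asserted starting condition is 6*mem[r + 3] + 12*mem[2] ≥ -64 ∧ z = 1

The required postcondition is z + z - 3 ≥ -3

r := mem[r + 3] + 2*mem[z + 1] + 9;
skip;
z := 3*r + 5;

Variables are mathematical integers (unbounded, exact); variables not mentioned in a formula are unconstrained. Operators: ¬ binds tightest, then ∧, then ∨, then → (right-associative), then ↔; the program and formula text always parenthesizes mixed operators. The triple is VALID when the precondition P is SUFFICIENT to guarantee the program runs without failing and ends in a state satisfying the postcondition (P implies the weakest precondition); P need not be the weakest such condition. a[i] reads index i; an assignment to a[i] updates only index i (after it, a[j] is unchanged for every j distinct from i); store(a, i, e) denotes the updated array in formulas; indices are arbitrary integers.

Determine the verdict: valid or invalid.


Working backward. After the program, the postcondition z + z - 3 ≥ -3 must hold; in canonical form it is 2*z ≥ 0.
Before z := 3*r + 5: 6*r ≥ -10
Before skip: 6*r ≥ -10
Before r := mem[r + 3] + 2*mem[z + 1] + 9: 6*mem[r + 3] + 12*mem[z + 1] ≥ -64
The weakest precondition is 6*mem[r + 3] + 12*mem[z + 1] ≥ -64.
Check whether 6*mem[r + 3] + 12*mem[2] ≥ -64 ∧ z = 1 implies it.
Every state satisfying the precondition satisfies the weakest precondition: the implication holds.
Answer: valid


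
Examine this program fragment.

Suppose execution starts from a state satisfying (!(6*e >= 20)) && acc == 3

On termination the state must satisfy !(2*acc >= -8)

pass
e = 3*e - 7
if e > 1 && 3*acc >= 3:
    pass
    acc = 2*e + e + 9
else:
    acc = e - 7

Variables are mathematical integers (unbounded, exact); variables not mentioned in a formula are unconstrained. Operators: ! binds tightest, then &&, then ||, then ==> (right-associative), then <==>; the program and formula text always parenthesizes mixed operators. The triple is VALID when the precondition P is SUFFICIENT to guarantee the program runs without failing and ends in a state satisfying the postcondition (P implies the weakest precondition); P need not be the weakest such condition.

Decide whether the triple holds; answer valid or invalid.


Working backward. After the program, !(2*acc >= -8) must hold.
Then branch requires !(6*e >= -26); else branch requires !(2*e >= 6).
Before the if: ((e > 1 && 3*acc >= 3) ==> (!(6*e >= -26))) && ((!(e > 1 && 3*acc >= 3)) ==> (!(2*e >= 6)))
Before e := 3*e - 7: ((3*e > 8 && 3*acc >= 3) ==> (!(18*e >= 16))) && ((!(3*e > 8 && 3*acc >= 3)) ==> (!(6*e >= 20)))
Before skip: ((3*e > 8 && 3*acc >= 3) ==> (!(18*e >= 16))) && ((!(3*e > 8 && 3*acc >= 3)) ==> (!(6*e >= 20)))
The weakest precondition is ((3*e > 8 && 3*acc >= 3) ==> (!(18*e >= 16))) && ((!(3*e > 8 && 3*acc >= 3)) ==> (!(6*e >= 20))).
Check whether (!(6*e >= 20)) && acc == 3 implies it.
Countermodel: at the initial state acc = 3, e = 3, the precondition holds but the weakest precondition fails.
Answer: invalid


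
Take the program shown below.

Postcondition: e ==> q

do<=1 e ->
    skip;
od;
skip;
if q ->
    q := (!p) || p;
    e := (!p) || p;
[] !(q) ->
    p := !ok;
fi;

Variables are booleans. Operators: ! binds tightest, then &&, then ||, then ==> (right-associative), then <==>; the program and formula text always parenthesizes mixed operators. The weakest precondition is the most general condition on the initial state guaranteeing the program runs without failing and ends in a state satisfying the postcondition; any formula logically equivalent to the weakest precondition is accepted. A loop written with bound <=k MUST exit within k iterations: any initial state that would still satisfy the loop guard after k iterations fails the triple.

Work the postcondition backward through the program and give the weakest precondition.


Working backward. After the program, e ==> q must hold.
Then branch requires true; else branch requires e ==> q.
Before the if: (!q) ==> (e ==> q)
Before skip: (!q) ==> (e ==> q)
Before the loop (bound <=1), unroll the exhaustion recursion (WP_0 = exit-now case; WP_j = one more guarded iteration, up to j = 1):
  WP_0: (!e) && ((!q) ==> (e ==> q))
  WP_1: (e ==> ((!e) && ((!q) ==> (e ==> q)))) && ((!e) ==> ((!q) ==> (e ==> q)))
So before the loop: (e ==> ((!e) && ((!q) ==> (e ==> q)))) && ((!e) ==> ((!q) ==> (e ==> q)))
Answer: WP = (e ==> ((!e) && ((!q) ==> (e ==> q)))) && ((!e) ==> ((!q) ==> (e ==> q)))


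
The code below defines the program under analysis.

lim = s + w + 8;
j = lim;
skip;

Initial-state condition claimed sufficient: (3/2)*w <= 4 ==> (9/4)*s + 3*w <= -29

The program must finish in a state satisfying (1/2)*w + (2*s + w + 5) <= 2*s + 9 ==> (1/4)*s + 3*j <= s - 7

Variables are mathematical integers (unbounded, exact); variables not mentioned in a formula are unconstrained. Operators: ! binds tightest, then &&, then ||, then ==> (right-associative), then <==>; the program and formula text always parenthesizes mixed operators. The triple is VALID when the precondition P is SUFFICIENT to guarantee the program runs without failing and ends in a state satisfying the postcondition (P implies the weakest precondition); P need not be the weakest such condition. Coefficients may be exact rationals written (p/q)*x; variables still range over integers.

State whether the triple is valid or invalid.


Working backward. After the program, the postcondition (1/2)*w + (2*s + w + 5) <= 2*s + 9 ==> (1/4)*s + 3*j <= s - 7 must hold; in canonical form it is (3/2)*w <= 4 ==> 3*j <= (3/4)*s - 7.
Before skip: (3/2)*w <= 4 ==> 3*j <= (3/4)*s - 7
Before j := lim: (3/2)*w <= 4 ==> 3*lim <= (3/4)*s - 7
Before lim := s + w + 8: (3/2)*w <= 4 ==> (9/4)*s + 3*w <= -31
The weakest precondition is (3/2)*w <= 4 ==> (9/4)*s + 3*w <= -31.
Check whether (3/2)*w <= 4 ==> (9/4)*s + 3*w <= -29 implies it.
Countermodel: at the initial state s = 3, w = -12, the precondition holds but the weakest precondition fails.
Answer: invalid


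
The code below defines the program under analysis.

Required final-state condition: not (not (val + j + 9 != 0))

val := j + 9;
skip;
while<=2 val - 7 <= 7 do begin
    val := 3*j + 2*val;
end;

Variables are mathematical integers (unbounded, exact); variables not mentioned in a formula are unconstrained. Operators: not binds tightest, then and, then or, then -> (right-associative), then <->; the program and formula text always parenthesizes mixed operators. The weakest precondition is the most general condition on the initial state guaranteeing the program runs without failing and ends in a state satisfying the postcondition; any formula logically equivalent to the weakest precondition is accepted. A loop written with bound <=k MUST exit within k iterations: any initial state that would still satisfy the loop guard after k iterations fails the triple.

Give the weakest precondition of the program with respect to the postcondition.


Working backward. After the program, the postcondition not (not (val + j + 9 != 0)) must hold; in canonical form it is j + val != -9.
Before the loop (bound <=2), unroll the exhaustion recursion (WP_0 = exit-now case; WP_j = one more guarded iteration, up to j = 2):
  WP_0: (not (val <= 14)) and j + val != -9
  WP_1: (val <= 14 -> ((not (3*j + 2*val <= 14)) and 4*j + 2*val != -9)) and ((not (val <= 14)) -> j + val != -9)
  WP_2: (val <= 14 -> ((3*j + 2*val <= 14 -> ((not (9*j + 4*val <= 14)) and 10*j + 4*val != -9)) and ((not (3*j + 2*val <= 14)) -> 4*j + 2*val != -9))) and ((not (val <= 14)) -> j + val != -9)
So before the loop: (val <= 14 -> ((3*j + 2*val <= 14 -> ((not (9*j + 4*val <= 14)) and 10*j + 4*val != -9)) and ((not (3*j + 2*val <= 14)) -> 4*j + 2*val != -9))) and ((not (val <= 14)) -> j + val != -9)
Before skip: (val <= 14 -> ((3*j + 2*val <= 14 -> ((not (9*j + 4*val <= 14)) and 10*j + 4*val != -9)) and ((not (3*j + 2*val <= 14)) -> 4*j + 2*val != -9))) and ((not (val <= 14)) -> j + val != -9)
Before val := j + 9: (j <= 5 -> ((5*j <= -4 -> ((not (13*j <= -22)) and 14*j != -45)) and ((not (5*j <= -4)) -> 6*j != -27))) and ((not (j <= 5)) -> 2*j != -18)
Answer: WP = (j <= 5 -> ((5*j <= -4 -> ((not (13*j <= -22)) and 14*j != -45)) and ((not (5*j <= -4)) -> 6*j != -27))) and ((not (j <= 5)) -> 2*j != -18)


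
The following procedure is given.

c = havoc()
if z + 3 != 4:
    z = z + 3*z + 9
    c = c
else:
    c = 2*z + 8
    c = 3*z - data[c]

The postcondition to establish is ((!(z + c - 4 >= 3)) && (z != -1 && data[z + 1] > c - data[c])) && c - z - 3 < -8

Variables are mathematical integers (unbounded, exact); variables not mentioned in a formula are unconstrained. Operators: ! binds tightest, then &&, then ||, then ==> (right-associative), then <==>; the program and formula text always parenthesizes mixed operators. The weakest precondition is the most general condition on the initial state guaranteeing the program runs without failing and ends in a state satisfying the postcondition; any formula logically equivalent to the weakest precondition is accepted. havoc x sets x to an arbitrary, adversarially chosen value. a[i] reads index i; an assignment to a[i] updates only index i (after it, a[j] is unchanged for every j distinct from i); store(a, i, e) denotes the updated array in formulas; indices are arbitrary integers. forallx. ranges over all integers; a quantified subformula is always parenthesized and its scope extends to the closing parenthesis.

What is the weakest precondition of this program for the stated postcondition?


Working backward. After the program, the postcondition ((!(z + c - 4 >= 3)) && (z != -1 && data[z + 1] > c - data[c])) && c - z - 3 < -8 must hold; in canonical form it is (!(c + z >= 7)) && z != -1 && data[z + 1] + data[c] > c && c < z - 5.
Then branch requires (!(c + 4*z >= -2)) && 4*z != -10 && data[4*z + 10] + data[c] > c && c < 4*z + 4; else branch requires (!(4*z >= data[2*z + 8] + 7)) && z != -1 && data[2*z + 8] + data[-data[2*z + 8] + 3*z] + data[z + 1] > 3*z && 2*z < data[2*z + 8] - 5.
Before the if: (z != 1 ==> ((!(c + 4*z >= -2)) && 4*z != -10 && data[4*z + 10] + data[c] > c && c < 4*z + 4)) && ((!(z != 1)) ==> ((!(4*z >= data[2*z + 8] + 7)) && z != -1 && data[2*z + 8] + data[-data[2*z + 8] + 3*z] + data[z + 1] > 3*z && 2*z < data[2*z + 8] - 5))
Before havoc c: forall c_1. ((z != 1 ==> ((!(c_1 + 4*z >= -2)) && 4*z != -10 && data[4*z + 10] + data[c_1] > c_1 && c_1 < 4*z + 4)) && ((!(z != 1)) ==> ((!(4*z >= data[2*z + 8] + 7)) && z != -1 && data[2*z + 8] + data[-data[2*z + 8] + 3*z] + data[z + 1] > 3*z && 2*z < data[2*z + 8] - 5)))
Answer: WP = forall c_1. ((z != 1 ==> ((!(c_1 + 4*z >= -2)) && 4*z != -10 && data[4*z + 10] + data[c_1] > c_1 && c_1 < 4*z + 4)) && ((!(z != 1)) ==> ((!(4*z >= data[2*z + 8] + 7)) && z != -1 && data[2*z + 8] + data[-data[2*z + 8] + 3*z] + data[z + 1] > 3*z && 2*z < data[2*z + 8] - 5)))


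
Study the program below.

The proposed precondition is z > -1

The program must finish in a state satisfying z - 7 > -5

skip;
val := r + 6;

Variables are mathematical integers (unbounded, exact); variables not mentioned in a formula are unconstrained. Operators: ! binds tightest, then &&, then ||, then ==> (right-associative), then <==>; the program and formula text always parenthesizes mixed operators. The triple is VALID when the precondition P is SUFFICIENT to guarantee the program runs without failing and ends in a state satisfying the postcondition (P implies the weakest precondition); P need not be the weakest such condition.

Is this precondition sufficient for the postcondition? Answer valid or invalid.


Working backward. After the program, the postcondition z - 7 > -5 must hold; in canonical form it is z > 2.
Before val := r + 6: z > 2
Before skip: z > 2
The weakest precondition is z > 2.
Check whether z > -1 implies it.
Countermodel: at the initial state z = 0, the precondition holds but the weakest precondition fails.
Answer: invalid


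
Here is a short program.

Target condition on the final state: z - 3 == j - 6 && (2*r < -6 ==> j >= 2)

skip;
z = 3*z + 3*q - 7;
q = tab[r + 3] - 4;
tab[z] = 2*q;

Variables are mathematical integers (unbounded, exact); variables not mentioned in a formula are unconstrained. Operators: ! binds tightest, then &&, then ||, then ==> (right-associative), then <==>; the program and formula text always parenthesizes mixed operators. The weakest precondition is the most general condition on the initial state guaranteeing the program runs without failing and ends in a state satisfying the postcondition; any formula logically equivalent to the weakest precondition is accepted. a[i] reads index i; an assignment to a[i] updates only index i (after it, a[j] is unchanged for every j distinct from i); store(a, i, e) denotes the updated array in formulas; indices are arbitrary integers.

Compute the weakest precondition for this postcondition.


Working backward. After the program, the postcondition z - 3 == j - 6 && (2*r < -6 ==> j >= 2) must hold; in canonical form it is z == j - 3 && (2*r < -6 ==> j >= 2).
Before tab[z] := 2*q: z == j - 3 && (2*r < -6 ==> j >= 2)
Before q := tab[r + 3] - 4: z == j - 3 && (2*r < -6 ==> j >= 2)
Before z := 3*z + 3*q - 7: 3*q + 3*z == j + 4 && (2*r < -6 ==> j >= 2)
Before skip: 3*q + 3*z == j + 4 && (2*r < -6 ==> j >= 2)
Answer: WP = 3*q + 3*z == j + 4 && (2*r < -6 ==> j >= 2)


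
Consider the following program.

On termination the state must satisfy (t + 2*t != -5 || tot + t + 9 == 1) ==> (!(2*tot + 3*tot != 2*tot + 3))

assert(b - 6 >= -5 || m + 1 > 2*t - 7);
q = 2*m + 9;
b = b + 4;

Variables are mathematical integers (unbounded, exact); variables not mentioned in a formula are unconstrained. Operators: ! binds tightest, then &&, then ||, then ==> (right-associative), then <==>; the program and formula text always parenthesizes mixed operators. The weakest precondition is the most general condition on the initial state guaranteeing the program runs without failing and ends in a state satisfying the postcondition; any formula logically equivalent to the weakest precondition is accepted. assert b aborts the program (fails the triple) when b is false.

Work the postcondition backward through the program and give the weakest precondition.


Working backward. After the program, the postcondition (t + 2*t != -5 || tot + t + 9 == 1) ==> (!(2*tot + 3*tot != 2*tot + 3)) must hold; in canonical form it is (3*t != -5 || t + tot == -8) ==> (!(3*tot != 3)).
Before b := b + 4: (3*t != -5 || t + tot == -8) ==> (!(3*tot != 3))
Before q := 2*m + 9: (3*t != -5 || t + tot == -8) ==> (!(3*tot != 3))
Before assert b - 6 >= -5 || m + 1 > 2*t - 7: (b >= 1 || m > 2*t - 8) && ((3*t != -5 || t + tot == -8) ==> (!(3*tot != 3)))
Answer: WP = (b >= 1 || m > 2*t - 8) && ((3*t != -5 || t + tot == -8) ==> (!(3*tot != 3)))


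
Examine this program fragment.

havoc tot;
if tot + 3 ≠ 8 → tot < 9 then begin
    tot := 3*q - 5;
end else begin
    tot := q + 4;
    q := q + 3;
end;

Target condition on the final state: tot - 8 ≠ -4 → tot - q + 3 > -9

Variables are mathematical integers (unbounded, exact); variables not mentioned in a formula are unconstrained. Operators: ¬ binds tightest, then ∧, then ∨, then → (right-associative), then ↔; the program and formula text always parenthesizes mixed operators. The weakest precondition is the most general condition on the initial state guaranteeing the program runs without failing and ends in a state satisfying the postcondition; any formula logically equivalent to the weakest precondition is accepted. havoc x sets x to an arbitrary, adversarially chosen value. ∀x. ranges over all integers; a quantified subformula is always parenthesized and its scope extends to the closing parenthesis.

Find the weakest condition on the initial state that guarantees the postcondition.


Working backward. After the program, the postcondition tot - 8 ≠ -4 → tot - q + 3 > -9 must hold; in canonical form it is tot ≠ 4 → tot > q - 12.
Then branch requires 3*q ≠ 9 → 2*q > -7; else branch requires true.
Before the if: (tot ≠ 5 → tot < 9) → (3*q ≠ 9 → 2*q > -7)
Before havoc tot: ∀tot_1. ((tot_1 ≠ 5 → tot_1 < 9) → (3*q ≠ 9 → 2*q > -7))
Answer: WP = ∀tot_1. ((tot_1 ≠ 5 → tot_1 < 9) → (3*q ≠ 9 → 2*q > -7))


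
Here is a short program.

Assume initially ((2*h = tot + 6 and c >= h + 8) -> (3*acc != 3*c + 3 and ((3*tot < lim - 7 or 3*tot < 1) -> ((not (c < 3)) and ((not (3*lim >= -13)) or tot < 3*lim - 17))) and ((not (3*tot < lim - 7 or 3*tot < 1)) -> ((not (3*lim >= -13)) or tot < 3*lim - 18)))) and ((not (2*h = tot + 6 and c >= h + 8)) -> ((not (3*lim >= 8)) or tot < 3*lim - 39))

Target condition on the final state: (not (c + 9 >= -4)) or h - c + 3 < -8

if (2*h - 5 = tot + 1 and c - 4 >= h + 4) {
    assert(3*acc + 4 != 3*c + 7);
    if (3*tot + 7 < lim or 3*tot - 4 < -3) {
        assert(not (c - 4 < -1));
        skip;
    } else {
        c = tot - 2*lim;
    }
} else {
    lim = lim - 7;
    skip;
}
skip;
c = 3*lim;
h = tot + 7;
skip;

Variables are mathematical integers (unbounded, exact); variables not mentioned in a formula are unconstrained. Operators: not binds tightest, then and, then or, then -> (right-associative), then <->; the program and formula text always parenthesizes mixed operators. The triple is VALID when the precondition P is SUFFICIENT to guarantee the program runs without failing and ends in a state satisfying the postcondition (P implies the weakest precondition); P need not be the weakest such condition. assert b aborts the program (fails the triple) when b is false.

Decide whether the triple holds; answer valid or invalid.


Working backward. After the program, the postcondition (not (c + 9 >= -4)) or h - c + 3 < -8 must hold; in canonical form it is (not (c >= -13)) or h < c - 11.
Before skip: (not (c >= -13)) or h < c - 11
Before h := tot + 7: (not (c >= -13)) or tot < c - 18
Before c := 3*lim: (not (3*lim >= -13)) or tot < 3*lim - 18
Before skip: (not (3*lim >= -13)) or tot < 3*lim - 18
Then branch requires 3*acc != 3*c + 3 and ((3*tot < lim - 7 or 3*tot < 1) -> ((not (c < 3)) and ((not (3*lim >= -13)) or tot < 3*lim - 18))) and ((not (3*tot < lim - 7 or 3*tot < 1)) -> ((not (3*lim >= -13)) or tot < 3*lim - 18)); else branch requires (not (3*lim >= 8)) or tot < 3*lim - 39.
Before the if: ((2*h = tot + 6 and c >= h + 8) -> (3*acc != 3*c + 3 and ((3*tot < lim - 7 or 3*tot < 1) -> ((not (c < 3)) and ((not (3*lim >= -13)) or tot < 3*lim - 18))) and ((not (3*tot < lim - 7 or 3*tot < 1)) -> ((not (3*lim >= -13)) or tot < 3*lim - 18)))) and ((not (2*h = tot + 6 and c >= h + 8)) -> ((not (3*lim >= 8)) or tot < 3*lim - 39))
The weakest precondition is ((2*h = tot + 6 and c >= h + 8) -> (3*acc != 3*c + 3 and ((3*tot < lim - 7 or 3*tot < 1) -> ((not (c < 3)) and ((not (3*lim >= -13)) or tot < 3*lim - 18))) and ((not (3*tot < lim - 7 or 3*tot < 1)) -> ((not (3*lim >= -13)) or tot < 3*lim - 18)))) and ((not (2*h = tot + 6 and c >= h + 8)) -> ((not (3*lim >= 8)) or tot < 3*lim - 39)).
Check whether ((2*h = tot + 6 and c >= h + 8) -> (3*acc != 3*c + 3 and ((3*tot < lim - 7 or 3*tot < 1) -> ((not (c < 3)) and ((not (3*lim >= -13)) or tot < 3*lim - 17))) and ((not (3*tot < lim - 7 or 3*tot < 1)) -> ((not (3*lim >= -13)) or tot < 3*lim - 18)))) and ((not (2*h = tot + 6 and c >= h + 8)) -> ((not (3*lim >= 8)) or tot < 3*lim - 39)) implies it.
Countermodel: at the initial state acc = 10, c = 8, h = 0, lim = 4, tot = -6, the precondition holds but the weakest precondition fails.
Answer: invalid


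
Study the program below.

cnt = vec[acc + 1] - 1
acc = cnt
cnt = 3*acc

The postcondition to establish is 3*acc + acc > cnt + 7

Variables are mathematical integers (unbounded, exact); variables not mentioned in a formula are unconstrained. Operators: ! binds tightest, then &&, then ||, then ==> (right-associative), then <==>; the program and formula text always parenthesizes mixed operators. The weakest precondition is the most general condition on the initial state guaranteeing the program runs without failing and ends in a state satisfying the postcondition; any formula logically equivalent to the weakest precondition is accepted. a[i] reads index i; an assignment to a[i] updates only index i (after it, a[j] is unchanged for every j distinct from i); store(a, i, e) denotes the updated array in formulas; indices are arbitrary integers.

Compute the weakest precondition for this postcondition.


Working backward. After the program, the postcondition 3*acc + acc > cnt + 7 must hold; in canonical form it is 4*acc > cnt + 7.
Before cnt := 3*acc: acc > 7
Before acc := cnt: cnt > 7
Before cnt := vec[acc + 1] - 1: vec[acc + 1] > 8
Answer: WP = vec[acc + 1] > 8


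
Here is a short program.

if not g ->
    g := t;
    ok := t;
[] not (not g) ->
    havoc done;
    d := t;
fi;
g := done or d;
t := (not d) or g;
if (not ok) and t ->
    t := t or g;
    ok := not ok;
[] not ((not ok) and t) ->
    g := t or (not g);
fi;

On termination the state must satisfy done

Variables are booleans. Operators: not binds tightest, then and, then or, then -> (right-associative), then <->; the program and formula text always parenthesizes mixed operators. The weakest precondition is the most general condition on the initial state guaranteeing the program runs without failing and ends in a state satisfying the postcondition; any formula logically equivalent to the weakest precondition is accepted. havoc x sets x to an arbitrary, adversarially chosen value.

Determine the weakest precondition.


Working backward. After the program, done must hold.
Then branch requires done; else branch requires done.
Before the if: (((not ok) and t) -> done) and ((not ((not ok) and t)) -> done)
Before t := (not d) or g: (((not ok) and ((not d) or g)) -> done) and ((not ((not ok) and ((not d) or g))) -> done)
Before g := done or d: ((not ok) -> done) and (ok -> done)
Then branch requires ((not t) -> done) and (t -> done); else branch requires false.
Before the if: ((not g) -> (((not t) -> done) and (t -> done))) and (not g)
Answer: WP = ((not g) -> (((not t) -> done) and (t -> done))) and (not g)


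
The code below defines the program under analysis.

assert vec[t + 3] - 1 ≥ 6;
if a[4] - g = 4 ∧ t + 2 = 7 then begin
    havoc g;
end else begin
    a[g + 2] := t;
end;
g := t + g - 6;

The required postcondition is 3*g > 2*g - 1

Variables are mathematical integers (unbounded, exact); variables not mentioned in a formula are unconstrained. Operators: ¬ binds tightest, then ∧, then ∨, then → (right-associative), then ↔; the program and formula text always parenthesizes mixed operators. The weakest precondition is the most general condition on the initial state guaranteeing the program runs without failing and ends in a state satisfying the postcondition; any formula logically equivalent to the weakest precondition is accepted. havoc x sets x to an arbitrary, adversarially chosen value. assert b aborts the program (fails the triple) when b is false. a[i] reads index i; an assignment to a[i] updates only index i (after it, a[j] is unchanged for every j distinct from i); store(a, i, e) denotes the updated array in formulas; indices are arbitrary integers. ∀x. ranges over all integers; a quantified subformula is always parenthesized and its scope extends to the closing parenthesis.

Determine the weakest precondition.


Working backward. After the program, the postcondition 3*g > 2*g - 1 must hold; in canonical form it is g > -1.
Before g := t + g - 6: g + t > 5
Then branch requires ∀g_1. g_1 + t > 5; else branch requires g + t > 5.
Before the if: ((a[4] = g + 4 ∧ t = 5) → (∀g_1. g_1 + t > 5)) ∧ ((¬(a[4] = g + 4 ∧ t = 5)) → g + t > 5)
Before assert vec[t + 3] - 1 ≥ 6: vec[t + 3] ≥ 7 ∧ ((a[4] = g + 4 ∧ t = 5) → (∀g_1. g_1 + t > 5)) ∧ ((¬(a[4] = g + 4 ∧ t = 5)) → g + t > 5)
Answer: WP = vec[t + 3] ≥ 7 ∧ ((a[4] = g + 4 ∧ t = 5) → (∀g_1. g_1 + t > 5)) ∧ ((¬(a[4] = g + 4 ∧ t = 5)) → g + t > 5)


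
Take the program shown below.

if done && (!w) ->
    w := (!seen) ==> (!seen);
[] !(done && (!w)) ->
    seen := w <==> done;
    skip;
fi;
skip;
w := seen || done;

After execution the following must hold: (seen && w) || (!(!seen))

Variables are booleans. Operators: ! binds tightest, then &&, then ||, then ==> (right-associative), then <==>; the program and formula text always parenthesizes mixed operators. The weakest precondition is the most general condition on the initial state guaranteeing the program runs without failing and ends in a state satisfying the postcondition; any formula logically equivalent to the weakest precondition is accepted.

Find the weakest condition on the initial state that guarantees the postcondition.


Working backward. After the program, the postcondition (seen && w) || (!(!seen)) must hold; in canonical form it is (seen && w) || seen.
Before w := seen || done: (seen && (seen || done)) || seen
Before skip: (seen && (seen || done)) || seen
Then branch requires (seen && (seen || done)) || seen; else branch requires ((w <==> done) && ((w <==> done) || done)) || (w <==> done).
Before the if: ((done && (!w)) ==> ((seen && (seen || done)) || seen)) && ((!(done && (!w))) ==> (((w <==> done) && ((w <==> done) || done)) || (w <==> done)))
Answer: WP = ((done && (!w)) ==> ((seen && (seen || done)) || seen)) && ((!(done && (!w))) ==> (((w <==> done) && ((w <==> done) || done)) || (w <==> done)))


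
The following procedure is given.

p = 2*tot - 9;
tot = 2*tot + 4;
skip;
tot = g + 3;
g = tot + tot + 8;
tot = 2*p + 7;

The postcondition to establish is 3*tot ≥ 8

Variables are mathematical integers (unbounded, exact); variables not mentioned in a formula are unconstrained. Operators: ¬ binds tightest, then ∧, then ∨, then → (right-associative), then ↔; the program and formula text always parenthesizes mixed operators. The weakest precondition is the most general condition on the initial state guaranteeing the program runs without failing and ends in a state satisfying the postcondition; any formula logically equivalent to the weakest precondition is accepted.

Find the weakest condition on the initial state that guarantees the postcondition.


Working backward. After the program, 3*tot ≥ 8 must hold.
Before tot := 2*p + 7: 6*p ≥ -13
Before g := tot + tot + 8: 6*p ≥ -13
Before tot := g + 3: 6*p ≥ -13
Before skip: 6*p ≥ -13
Before tot := 2*tot + 4: 6*p ≥ -13
Before p := 2*tot - 9: 12*tot ≥ 41
Answer: WP = 12*tot ≥ 41


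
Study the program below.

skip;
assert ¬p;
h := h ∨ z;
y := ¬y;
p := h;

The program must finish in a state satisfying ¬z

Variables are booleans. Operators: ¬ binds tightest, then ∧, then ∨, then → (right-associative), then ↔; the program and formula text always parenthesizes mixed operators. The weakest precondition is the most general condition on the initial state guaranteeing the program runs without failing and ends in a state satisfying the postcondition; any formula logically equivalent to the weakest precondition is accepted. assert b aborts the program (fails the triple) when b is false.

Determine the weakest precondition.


Working backward. After the program, ¬z must hold.
Before p := h: ¬z
Before y := ¬y: ¬z
Before h := h ∨ z: ¬z
Before assert ¬p: (¬p) ∧ (¬z)
Before skip: (¬p) ∧ (¬z)
Answer: WP = (¬p) ∧ (¬z)


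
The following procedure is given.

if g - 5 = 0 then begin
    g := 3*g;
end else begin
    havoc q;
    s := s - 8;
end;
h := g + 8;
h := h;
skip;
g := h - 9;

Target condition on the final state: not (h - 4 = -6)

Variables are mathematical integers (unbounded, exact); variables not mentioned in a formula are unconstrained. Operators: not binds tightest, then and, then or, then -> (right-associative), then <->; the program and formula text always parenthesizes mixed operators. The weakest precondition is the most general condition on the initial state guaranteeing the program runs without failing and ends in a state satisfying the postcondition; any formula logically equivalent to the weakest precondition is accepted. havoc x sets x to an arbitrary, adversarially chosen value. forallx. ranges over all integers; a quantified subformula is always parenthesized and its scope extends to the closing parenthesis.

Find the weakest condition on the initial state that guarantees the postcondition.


Working backward. After the program, the postcondition not (h - 4 = -6) must hold; in canonical form it is not (h = -2).
Before g := h - 9: not (h = -2)
Before skip: not (h = -2)
Before h := h: not (h = -2)
Before h := g + 8: not (g = -10)
Then branch requires not (3*g = -10); else branch requires not (g = -10).
Before the if: (g = 5 -> (not (3*g = -10))) and ((not (g = 5)) -> (not (g = -10)))
Answer: WP = (g = 5 -> (not (3*g = -10))) and ((not (g = 5)) -> (not (g = -10)))


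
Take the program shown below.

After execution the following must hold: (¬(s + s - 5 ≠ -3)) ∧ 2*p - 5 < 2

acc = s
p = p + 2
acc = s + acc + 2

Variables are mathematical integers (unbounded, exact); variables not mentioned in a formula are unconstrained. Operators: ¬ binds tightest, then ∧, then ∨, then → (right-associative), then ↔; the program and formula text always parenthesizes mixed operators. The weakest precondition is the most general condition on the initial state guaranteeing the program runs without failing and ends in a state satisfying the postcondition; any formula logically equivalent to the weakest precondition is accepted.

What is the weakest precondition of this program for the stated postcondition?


Working backward. After the program, the postcondition (¬(s + s - 5 ≠ -3)) ∧ 2*p - 5 < 2 must hold; in canonical form it is (¬(2*s ≠ 2)) ∧ 2*p < 7.
Before acc := s + acc + 2: (¬(2*s ≠ 2)) ∧ 2*p < 7
Before p := p + 2: (¬(2*s ≠ 2)) ∧ 2*p < 3
Before acc := s: (¬(2*s ≠ 2)) ∧ 2*p < 3
Answer: WP = (¬(2*s ≠ 2)) ∧ 2*p < 3


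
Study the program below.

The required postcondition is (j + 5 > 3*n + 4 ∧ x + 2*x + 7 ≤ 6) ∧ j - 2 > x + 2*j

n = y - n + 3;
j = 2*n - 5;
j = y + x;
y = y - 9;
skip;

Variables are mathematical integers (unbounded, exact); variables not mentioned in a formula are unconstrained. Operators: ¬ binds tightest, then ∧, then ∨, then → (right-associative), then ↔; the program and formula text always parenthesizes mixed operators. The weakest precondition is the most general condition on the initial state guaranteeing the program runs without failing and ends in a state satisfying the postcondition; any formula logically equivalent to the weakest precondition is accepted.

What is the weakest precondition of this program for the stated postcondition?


Working backward. After the program, the postcondition (j + 5 > 3*n + 4 ∧ x + 2*x + 7 ≤ 6) ∧ j - 2 > x + 2*j must hold; in canonical form it is j > 3*n - 1 ∧ 3*x ≤ -1 ∧ j + x < -2.
Before skip: j > 3*n - 1 ∧ 3*x ≤ -1 ∧ j + x < -2
Before y := y - 9: j > 3*n - 1 ∧ 3*x ≤ -1 ∧ j + x < -2
Before j := y + x: x + y > 3*n - 1 ∧ 3*x ≤ -1 ∧ 2*x + y < -2
Before j := 2*n - 5: x + y > 3*n - 1 ∧ 3*x ≤ -1 ∧ 2*x + y < -2
Before n := y - n + 3: 3*n + x > 2*y + 8 ∧ 3*x ≤ -1 ∧ 2*x + y < -2
Answer: WP = 3*n + x > 2*y + 8 ∧ 3*x ≤ -1 ∧ 2*x + y < -2


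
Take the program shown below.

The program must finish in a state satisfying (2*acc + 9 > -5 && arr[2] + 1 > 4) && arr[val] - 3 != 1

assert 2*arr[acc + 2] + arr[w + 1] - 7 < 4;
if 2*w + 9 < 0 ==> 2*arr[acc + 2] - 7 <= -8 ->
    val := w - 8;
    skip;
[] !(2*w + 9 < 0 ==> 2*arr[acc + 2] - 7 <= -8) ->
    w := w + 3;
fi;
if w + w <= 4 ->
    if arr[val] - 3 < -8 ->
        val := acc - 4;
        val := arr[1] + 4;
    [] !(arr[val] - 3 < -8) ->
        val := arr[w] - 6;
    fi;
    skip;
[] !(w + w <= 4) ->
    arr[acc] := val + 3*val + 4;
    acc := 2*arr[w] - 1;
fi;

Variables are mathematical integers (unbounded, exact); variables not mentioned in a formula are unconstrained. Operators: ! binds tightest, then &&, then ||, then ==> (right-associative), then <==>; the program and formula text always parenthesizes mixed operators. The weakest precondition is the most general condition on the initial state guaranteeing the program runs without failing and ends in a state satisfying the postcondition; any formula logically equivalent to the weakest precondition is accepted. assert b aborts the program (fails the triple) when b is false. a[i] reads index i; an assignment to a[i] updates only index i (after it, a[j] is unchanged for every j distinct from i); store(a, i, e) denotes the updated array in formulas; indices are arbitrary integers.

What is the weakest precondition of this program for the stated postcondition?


Working backward. After the program, the postcondition (2*acc + 9 > -5 && arr[2] + 1 > 4) && arr[val] - 3 != 1 must hold; in canonical form it is 2*acc > -14 && arr[2] > 3 && arr[val] != 4.
Then branch requires (arr[val] < -5 ==> (2*acc > -14 && arr[2] > 3 && arr[arr[1] + 4] != 4)) && ((!(arr[val] < -5)) ==> (2*acc > -14 && arr[2] > 3 && arr[arr[w] - 6] != 4)); else branch requires 4*store(arr, acc, 4*val + 4)[w] > -12 && store(arr, acc, 4*val + 4)[2] > 3 && store(arr, acc, 4*val + 4)[val] != 4.
Before the if: (2*w <= 4 ==> ((arr[val] < -5 ==> (2*acc > -14 && arr[2] > 3 && arr[arr[1] + 4] != 4)) && ((!(arr[val] < -5)) ==> (2*acc > -14 && arr[2] > 3 && arr[arr[w] - 6] != 4)))) && ((!(2*w <= 4)) ==> (4*store(arr, acc, 4*val + 4)[w] > -12 && store(arr, acc, 4*val + 4)[2] > 3 && store(arr, acc, 4*val + 4)[val] != 4))
Then branch requires (2*w <= 4 ==> ((arr[w - 8] < -5 ==> (2*acc > -14 && arr[2] > 3 && arr[arr[1] + 4] != 4)) && ((!(arr[w - 8] < -5)) ==> (2*acc > -14 && arr[2] > 3 && arr[arr[w] - 6] != 4)))) && ((!(2*w <= 4)) ==> (4*store(arr, acc, 4*w - 28)[w] > -12 && store(arr, acc, 4*w - 28)[2] > 3 && store(arr, acc, 4*w - 28)[w - 8] != 4)); else branch requires (2*w <= -2 ==> ((arr[val] < -5 ==> (2*acc > -14 && arr[2] > 3 && arr[arr[1] + 4] != 4)) && ((!(arr[val] < -5)) ==> (2*acc > -14 && arr[2] > 3 && arr[arr[w + 3] - 6] != 4)))) && ((!(2*w <= -2)) ==> (4*store(arr, acc, 4*val + 4)[w + 3] > -12 && store(arr, acc, 4*val + 4)[2] > 3 && store(arr, acc, 4*val + 4)[val] != 4)).
Before the if: ((2*w < -9 ==> 2*arr[acc + 2] <= -1) ==> ((2*w <= 4 ==> ((arr[w - 8] < -5 ==> (2*acc > -14 && arr[2] > 3 && arr[arr[1] + 4] != 4)) && ((!(arr[w - 8] < -5)) ==> (2*acc > -14 && arr[2] > 3 && arr[arr[w] - 6] != 4)))) && ((!(2*w <= 4)) ==> (4*store(arr, acc, 4*w - 28)[w] > -12 && store(arr, acc, 4*w - 28)[2] > 3 && store(arr, acc, 4*w - 28)[w - 8] != 4)))) && ((!(2*w < -9 ==> 2*arr[acc + 2] <= -1)) ==> ((2*w <= -2 ==> ((arr[val] < -5 ==> (2*acc > -14 && arr[2] > 3 && arr[arr[1] + 4] != 4)) && ((!(arr[val] < -5)) ==> (2*acc > -14 && arr[2] > 3 && arr[arr[w + 3] - 6] != 4)))) && ((!(2*w <= -2)) ==> (4*store(arr, acc, 4*val + 4)[w + 3] > -12 && store(arr, acc, 4*val + 4)[2] > 3 && store(arr, acc, 4*val + 4)[val] != 4))))
Before assert 2*arr[acc + 2] + arr[w + 1] - 7 < 4: 2*arr[acc + 2] + arr[w + 1] < 11 && ((2*w < -9 ==> 2*arr[acc + 2] <= -1) ==> ((2*w <= 4 ==> ((arr[w - 8] < -5 ==> (2*acc > -14 && arr[2] > 3 && arr[arr[1] + 4] != 4)) && ((!(arr[w - 8] < -5)) ==> (2*acc > -14 && arr[2] > 3 && arr[arr[w] - 6] != 4)))) && ((!(2*w <= 4)) ==> (4*store(arr, acc, 4*w - 28)[w] > -12 && store(arr, acc, 4*w - 28)[2] > 3 && store(arr, acc, 4*w - 28)[w - 8] != 4)))) && ((!(2*w < -9 ==> 2*arr[acc + 2] <= -1)) ==> ((2*w <= -2 ==> ((arr[val] < -5 ==> (2*acc > -14 && arr[2] > 3 && arr[arr[1] + 4] != 4)) && ((!(arr[val] < -5)) ==> (2*acc > -14 && arr[2] > 3 && arr[arr[w + 3] - 6] != 4)))) && ((!(2*w <= -2)) ==> (4*store(arr, acc, 4*val + 4)[w + 3] > -12 && store(arr, acc, 4*val + 4)[2] > 3 && store(arr, acc, 4*val + 4)[val] != 4))))
Answer: WP = 2*arr[acc + 2] + arr[w + 1] < 11 && ((2*w < -9 ==> 2*arr[acc + 2] <= -1) ==> ((2*w <= 4 ==> ((arr[w - 8] < -5 ==> (2*acc > -14 && arr[2] > 3 && arr[arr[1] + 4] != 4)) && ((!(arr[w - 8] < -5)) ==> (2*acc > -14 && arr[2] > 3 && arr[arr[w] - 6] != 4)))) && ((!(2*w <= 4)) ==> (4*store(arr, acc, 4*w - 28)[w] > -12 && store(arr, acc, 4*w - 28)[2] > 3 && store(arr, acc, 4*w - 28)[w - 8] != 4)))) && ((!(2*w < -9 ==> 2*arr[acc + 2] <= -1)) ==> ((2*w <= -2 ==> ((arr[val] < -5 ==> (2*acc > -14 && arr[2] > 3 && arr[arr[1] + 4] != 4)) && ((!(arr[val] < -5)) ==> (2*acc > -14 && arr[2] > 3 && arr[arr[w + 3] - 6] != 4)))) && ((!(2*w <= -2)) ==> (4*store(arr, acc, 4*val + 4)[w + 3] > -12 && store(arr, acc, 4*val + 4)[2] > 3 && store(arr, acc, 4*val + 4)[val] != 4))))


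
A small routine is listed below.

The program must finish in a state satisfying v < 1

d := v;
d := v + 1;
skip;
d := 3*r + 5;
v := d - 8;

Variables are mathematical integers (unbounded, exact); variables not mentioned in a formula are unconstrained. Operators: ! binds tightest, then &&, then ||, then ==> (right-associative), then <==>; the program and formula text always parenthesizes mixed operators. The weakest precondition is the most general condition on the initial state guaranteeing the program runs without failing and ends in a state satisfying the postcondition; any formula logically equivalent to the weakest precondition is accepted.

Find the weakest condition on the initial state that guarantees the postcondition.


Working backward. After the program, v < 1 must hold.
Before v := d - 8: d < 9
Before d := 3*r + 5: 3*r < 4
Before skip: 3*r < 4
Before d := v + 1: 3*r < 4
Before d := v: 3*r < 4
Answer: WP = 3*r < 4


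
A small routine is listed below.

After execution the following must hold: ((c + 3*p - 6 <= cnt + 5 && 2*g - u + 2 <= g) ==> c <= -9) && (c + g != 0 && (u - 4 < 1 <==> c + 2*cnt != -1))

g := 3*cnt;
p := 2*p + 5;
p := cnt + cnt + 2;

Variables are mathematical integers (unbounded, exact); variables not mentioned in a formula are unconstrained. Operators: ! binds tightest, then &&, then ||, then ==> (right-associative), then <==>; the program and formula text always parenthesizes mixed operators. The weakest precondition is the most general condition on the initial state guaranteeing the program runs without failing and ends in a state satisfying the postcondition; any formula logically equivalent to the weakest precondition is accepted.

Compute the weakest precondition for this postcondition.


Working backward. After the program, the postcondition ((c + 3*p - 6 <= cnt + 5 && 2*g - u + 2 <= g) ==> c <= -9) && (c + g != 0 && (u - 4 < 1 <==> c + 2*cnt != -1)) must hold; in canonical form it is ((c + 3*p <= cnt + 11 && g <= u - 2) ==> c <= -9) && c + g != 0 && (u < 5 <==> c + 2*cnt != -1).
Before p := cnt + cnt + 2: ((c + 5*cnt <= 5 && g <= u - 2) ==> c <= -9) && c + g != 0 && (u < 5 <==> c + 2*cnt != -1)
Before p := 2*p + 5: ((c + 5*cnt <= 5 && g <= u - 2) ==> c <= -9) && c + g != 0 && (u < 5 <==> c + 2*cnt != -1)
Before g := 3*cnt: ((c + 5*cnt <= 5 && 3*cnt <= u - 2) ==> c <= -9) && c + 3*cnt != 0 && (u < 5 <==> c + 2*cnt != -1)
Answer: WP = ((c + 5*cnt <= 5 && 3*cnt <= u - 2) ==> c <= -9) && c + 3*cnt != 0 && (u < 5 <==> c + 2*cnt != -1)
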